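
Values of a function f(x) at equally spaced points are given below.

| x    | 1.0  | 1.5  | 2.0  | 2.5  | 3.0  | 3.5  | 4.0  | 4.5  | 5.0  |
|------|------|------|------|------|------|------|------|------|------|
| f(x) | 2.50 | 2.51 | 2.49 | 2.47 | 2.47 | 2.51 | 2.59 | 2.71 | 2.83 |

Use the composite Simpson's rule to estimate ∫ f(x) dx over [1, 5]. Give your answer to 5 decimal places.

h = 0.5, n = 8.
(h/3)·[y₀ + 4y₁ + 2y₂ + 4y₃ + 2y₄ + 4y₅ + 2y₆ + 4y₇ + y₈] = 0.166667·(61.23) = 10.20500.

10.20500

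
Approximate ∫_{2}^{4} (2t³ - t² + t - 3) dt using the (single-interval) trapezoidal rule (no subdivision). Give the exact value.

124

T = (b−a)/2 · [f(2) + f(4)] = 1·[11 + 113] = 124.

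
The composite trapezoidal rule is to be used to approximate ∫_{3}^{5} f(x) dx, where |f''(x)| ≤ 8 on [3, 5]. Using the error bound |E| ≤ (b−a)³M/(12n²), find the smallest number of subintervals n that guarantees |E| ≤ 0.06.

Need 64/(12n²) ≤ 0.06.
n² ≥ 64/(12·0.06) = 88.8889 ⇒ n ≥ 9.4281, so the smallest n is 10.

10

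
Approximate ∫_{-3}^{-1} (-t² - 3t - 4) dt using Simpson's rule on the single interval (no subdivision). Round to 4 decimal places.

S = (b−a)/6 · [f(-3) + 4f(-2) + f(-1)] = 0.333333·[(-4) + 4·(-2) + (-2)] = -4.6667.

-4.6667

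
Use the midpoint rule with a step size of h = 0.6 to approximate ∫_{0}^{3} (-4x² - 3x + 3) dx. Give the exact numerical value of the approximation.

h = (3 − 0)/5 = 0.6.
Midpoints m₁,…,m₅ = 0.3, 0.9, 1.5, 2.1, 2.7.
f(m₁)=1.74, f(m₂)=-2.94, f(m₃)=-10.5, f(m₄)=-20.94, f(m₅)=-34.26.
h·[f(m₁) + f(m₂) + f(m₃) + f(m₄) + f(m₅)] = 0.6·(-66.9) = -40.14.

-40.14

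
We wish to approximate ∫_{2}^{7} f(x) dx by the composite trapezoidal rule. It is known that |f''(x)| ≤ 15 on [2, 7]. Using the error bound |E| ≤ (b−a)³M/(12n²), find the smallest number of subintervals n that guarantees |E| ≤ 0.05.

Need 1875/(12n²) ≤ 0.05.
n² ≥ 1875/(12·0.05) = 3125 ⇒ n ≥ 55.9017, so the smallest n is 56.

56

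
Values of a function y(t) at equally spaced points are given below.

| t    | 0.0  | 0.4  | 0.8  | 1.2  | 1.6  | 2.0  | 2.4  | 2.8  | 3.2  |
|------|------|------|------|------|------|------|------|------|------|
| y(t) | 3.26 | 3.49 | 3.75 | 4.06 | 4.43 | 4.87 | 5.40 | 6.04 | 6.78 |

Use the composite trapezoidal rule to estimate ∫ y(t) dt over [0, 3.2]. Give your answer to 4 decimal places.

h = 0.4, n = 8.
(h/2)·[y₀ + 2y₁ + 2y₂ + 2y₃ + 2y₄ + 2y₅ + 2y₆ + 2y₇ + y₈] = 0.2·(74.12) = 14.8240.

14.8240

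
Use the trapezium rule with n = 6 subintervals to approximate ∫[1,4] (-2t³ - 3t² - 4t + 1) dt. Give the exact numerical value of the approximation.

-219.75

h = (4 − 1)/6 = 0.5.
Nodes t₀,…,t₆ = 1, 1.5, 2, 2.5, 3, 3.5, 4.
f(t) = -2t³ - 3t² - 4t + 1: f₀=-8, f₁=-18.5, f₂=-35, f₃=-59, f₄=-92, f₅=-135.5, f₆=-191.
(h/2)·[f₀ + 2f₁ + 2f₂ + 2f₃ + 2f₄ + 2f₅ + f₆] = 0.25·(-879) = -219.75.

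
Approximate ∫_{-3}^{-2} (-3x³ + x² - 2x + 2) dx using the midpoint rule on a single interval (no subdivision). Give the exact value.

M = (b−a)·f(-2.5) = 1·(60.125) = 60.125.

60.125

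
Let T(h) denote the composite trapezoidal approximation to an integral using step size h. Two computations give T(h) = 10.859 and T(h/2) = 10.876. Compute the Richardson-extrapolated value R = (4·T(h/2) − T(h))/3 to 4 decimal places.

R = (4·T(h/2) − T(h)) / 3 = (4·10.876 − 10.859)/3 = (32.645)/3 = 10.8817.

10.8817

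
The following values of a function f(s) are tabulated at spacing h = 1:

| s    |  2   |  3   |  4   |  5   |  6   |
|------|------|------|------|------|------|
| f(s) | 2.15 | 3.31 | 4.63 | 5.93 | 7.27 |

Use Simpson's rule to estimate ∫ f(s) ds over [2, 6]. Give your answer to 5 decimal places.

18.54667

h = 1, n = 4.
(h/3)·[y₀ + 4y₁ + 2y₂ + 4y₃ + y₄] = 0.333333·(55.64) = 18.54667.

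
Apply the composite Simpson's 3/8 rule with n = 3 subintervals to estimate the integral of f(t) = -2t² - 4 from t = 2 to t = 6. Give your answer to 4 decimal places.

h = (6 − 2)/3 = 1.333333.
Nodes t₀,…,t₃ = 2, 3.333333, 4.666667, 6.
f(t) = -2t² - 4: f₀=-12, f₁=-26.222222, f₂=-47.555556, f₃=-76.
(3h/8)·[f₀ + 3f₁ + 3f₂ + f₃] = 0.5·(-309.333333) = -154.6667.

-154.6667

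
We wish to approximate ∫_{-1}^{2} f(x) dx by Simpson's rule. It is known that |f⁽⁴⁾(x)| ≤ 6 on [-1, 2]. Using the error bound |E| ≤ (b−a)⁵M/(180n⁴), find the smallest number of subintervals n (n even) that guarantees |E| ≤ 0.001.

10

Need 1458/(180n⁴) ≤ 0.001.
n⁴ ≥ 1458/(180·0.001) = 8100 ⇒ n ≥ 9.4868, so the smallest even n is 10. (n must be even for Simpson's rule.)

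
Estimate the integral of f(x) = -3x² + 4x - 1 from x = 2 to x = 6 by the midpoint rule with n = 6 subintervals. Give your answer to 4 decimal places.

-147.5556

h = (6 − 2)/6 = 0.666667.
Midpoints m₁,…,m₆ = 2.333333, 3, 3.666667, 4.333333, 5, 5.666667.
f(m₁)=-8, f(m₂)=-16, f(m₃)=-26.666667, f(m₄)=-40, f(m₅)=-56, f(m₆)=-74.666667.
h·[f(m₁) + f(m₂) + f(m₃) + f(m₄) + f(m₅) + f(m₆)] = 0.666667·(-221.333333) = -147.5556.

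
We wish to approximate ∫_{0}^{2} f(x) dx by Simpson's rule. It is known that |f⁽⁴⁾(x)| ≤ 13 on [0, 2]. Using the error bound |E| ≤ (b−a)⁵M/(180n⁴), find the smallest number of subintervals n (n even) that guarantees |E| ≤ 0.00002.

Need 416/(180n⁴) ≤ 0.00002.
n⁴ ≥ 416/(180·0.00002) = 115556 ⇒ n ≥ 18.4373, so the smallest even n is 20. (n must be even for Simpson's rule.)

20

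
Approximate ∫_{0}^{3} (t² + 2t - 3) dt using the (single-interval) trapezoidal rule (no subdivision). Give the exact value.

T = (b−a)/2 · [f(0) + f(3)] = 1.5·[(-3) + 12] = 13.5.

13.5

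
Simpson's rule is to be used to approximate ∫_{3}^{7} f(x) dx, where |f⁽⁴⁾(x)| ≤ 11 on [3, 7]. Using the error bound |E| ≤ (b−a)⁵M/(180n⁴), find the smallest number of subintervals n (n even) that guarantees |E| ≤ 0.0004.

20

Need 11264/(180n⁴) ≤ 0.0004.
n⁴ ≥ 11264/(180·0.0004) = 156444 ⇒ n ≥ 19.8880, so the smallest even n is 20. (n must be even for Simpson's rule.)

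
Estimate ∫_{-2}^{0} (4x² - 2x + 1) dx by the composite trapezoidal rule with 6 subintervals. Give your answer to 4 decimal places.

16.8148

h = (0 − (-2))/6 = 0.333333.
Nodes x₀,…,x₆ = -2, -1.666667, -1.333333, -1, -0.666667, -0.333333, 0.
f(x) = 4x² - 2x + 1: f₀=21, f₁=15.444444, f₂=10.777778, f₃=7, f₄=4.111111, f₅=2.111111, f₆=1.
(h/2)·[f₀ + 2f₁ + 2f₂ + 2f₃ + 2f₄ + 2f₅ + f₆] = 0.166667·(100.888889) = 16.8148.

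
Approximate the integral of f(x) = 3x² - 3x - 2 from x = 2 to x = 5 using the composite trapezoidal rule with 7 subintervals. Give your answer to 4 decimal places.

79.7755

h = (5 − 2)/7 = 0.428571.
Nodes x₀,…,x₇ = 2, 2.428571, 2.857143, 3.285714, 3.714286, 4.142857, 4.571429, 5.
f(x) = 3x² - 3x - 2: f₀=4, f₁=8.408163, f₂=13.918367, f₃=20.530612, f₄=28.244898, f₅=37.061224, f₆=46.979592, f₇=58.
(h/2)·[f₀ + 2f₁ + 2f₂ + 2f₃ + 2f₄ + 2f₅ + 2f₆ + f₇] = 0.214286·(372.285714) = 79.7755.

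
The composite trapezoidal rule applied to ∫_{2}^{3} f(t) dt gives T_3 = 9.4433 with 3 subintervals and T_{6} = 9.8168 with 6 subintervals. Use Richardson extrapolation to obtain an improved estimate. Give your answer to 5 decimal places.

R = (4·T_{6} − T_3) / 3 = (4·9.8168 − 9.4433)/3 = (29.8239)/3 = 9.94130.

9.94130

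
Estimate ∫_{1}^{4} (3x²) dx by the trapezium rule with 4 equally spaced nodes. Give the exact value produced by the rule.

64.5

h = (4 − 1)/3 = 1.
Nodes x₀,…,x₃ = 1, 2, 3, 4.
f(x) = 3x²: f₀=3, f₁=12, f₂=27, f₃=48.
(h/2)·[f₀ + 2f₁ + 2f₂ + f₃] = 0.5·(129) = 64.5.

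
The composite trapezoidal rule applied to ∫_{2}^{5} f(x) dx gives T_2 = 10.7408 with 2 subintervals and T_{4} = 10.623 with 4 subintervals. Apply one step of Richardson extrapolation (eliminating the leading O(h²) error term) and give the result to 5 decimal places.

10.58373

R = (4·T_{4} − T_2) / 3 = (4·10.623 − 10.7408)/3 = (31.7512)/3 = 10.58373.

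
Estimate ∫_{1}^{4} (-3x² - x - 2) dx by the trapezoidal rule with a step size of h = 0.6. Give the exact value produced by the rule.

-77.04

h = (4 − 1)/5 = 0.6.
Nodes x₀,…,x₅ = 1, 1.6, 2.2, 2.8, 3.4, 4.
f(x) = -3x² - x - 2: f₀=-6, f₁=-11.28, f₂=-18.72, f₃=-28.32, f₄=-40.08, f₅=-54.
(h/2)·[f₀ + 2f₁ + 2f₂ + 2f₃ + 2f₄ + f₅] = 0.3·(-256.8) = -77.04.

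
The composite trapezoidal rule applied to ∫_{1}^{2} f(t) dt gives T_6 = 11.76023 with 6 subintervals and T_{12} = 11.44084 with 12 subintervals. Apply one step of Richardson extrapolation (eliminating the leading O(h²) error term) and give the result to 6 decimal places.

11.334377

R = (4·T_{12} − T_6) / 3 = (4·11.44084 − 11.76023)/3 = (34.00313)/3 = 11.334377.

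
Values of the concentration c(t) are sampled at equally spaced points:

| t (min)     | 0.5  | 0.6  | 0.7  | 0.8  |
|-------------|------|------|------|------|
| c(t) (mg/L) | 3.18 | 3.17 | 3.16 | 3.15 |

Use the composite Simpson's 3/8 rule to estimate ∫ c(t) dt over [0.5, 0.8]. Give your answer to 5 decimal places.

0.94950

h = 0.1, n = 3.
(3h/8)·[y₀ + 3y₁ + 3y₂ + y₃] = 0.0375·(25.32) = 0.94950.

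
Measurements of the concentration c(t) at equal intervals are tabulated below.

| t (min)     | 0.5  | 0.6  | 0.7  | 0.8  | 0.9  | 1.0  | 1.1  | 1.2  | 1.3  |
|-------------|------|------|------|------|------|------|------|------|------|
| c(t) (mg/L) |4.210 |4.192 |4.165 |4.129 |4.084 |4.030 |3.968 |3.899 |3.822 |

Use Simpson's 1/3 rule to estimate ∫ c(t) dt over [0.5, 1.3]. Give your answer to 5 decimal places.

3.24887

h = 0.1, n = 8.
(h/3)·[y₀ + 4y₁ + 2y₂ + 4y₃ + 2y₄ + 4y₅ + 2y₆ + 4y₇ + y₈] = 0.033333·(97.466) = 3.24887.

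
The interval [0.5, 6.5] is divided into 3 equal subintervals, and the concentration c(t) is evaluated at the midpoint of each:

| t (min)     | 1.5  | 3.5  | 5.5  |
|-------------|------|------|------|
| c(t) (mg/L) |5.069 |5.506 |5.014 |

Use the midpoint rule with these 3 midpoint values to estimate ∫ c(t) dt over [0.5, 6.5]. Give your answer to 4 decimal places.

31.1780

h = 2, n = 3.
h·[y(m₁) + y(m₂) + y(m₃)] = 2·(15.589) = 31.1780.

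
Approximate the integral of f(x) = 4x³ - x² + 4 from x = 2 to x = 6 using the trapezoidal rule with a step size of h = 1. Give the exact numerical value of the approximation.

1258

h = (6 − 2)/4 = 1.
Nodes x₀,…,x₄ = 2, 3, 4, 5, 6.
f(x) = 4x³ - x² + 4: f₀=32, f₁=103, f₂=244, f₃=479, f₄=832.
(h/2)·[f₀ + 2f₁ + 2f₂ + 2f₃ + f₄] = 0.5·(2516) = 1258.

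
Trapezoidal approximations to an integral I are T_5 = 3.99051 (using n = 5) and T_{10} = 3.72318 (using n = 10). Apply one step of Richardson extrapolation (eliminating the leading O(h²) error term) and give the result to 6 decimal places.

R = (4·T_{10} − T_5) / 3 = (4·3.72318 − 3.99051)/3 = (10.90221)/3 = 3.634070.

3.634070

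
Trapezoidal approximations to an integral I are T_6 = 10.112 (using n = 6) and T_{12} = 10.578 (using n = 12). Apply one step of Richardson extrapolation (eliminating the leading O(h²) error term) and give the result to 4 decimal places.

R = (4·T_{12} − T_6) / 3 = (4·10.578 − 10.112)/3 = (32.200)/3 = 10.7333.

10.7333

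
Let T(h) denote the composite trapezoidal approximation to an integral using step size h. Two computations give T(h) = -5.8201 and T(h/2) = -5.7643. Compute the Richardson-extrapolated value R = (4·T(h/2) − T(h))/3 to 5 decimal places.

R = (4·T(h/2) − T(h)) / 3 = (4·(-5.7643) − (-5.8201))/3 = (-17.2371)/3 = -5.74570.

-5.74570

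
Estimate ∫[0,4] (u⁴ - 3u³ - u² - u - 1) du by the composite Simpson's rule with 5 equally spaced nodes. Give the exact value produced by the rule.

h = (4 − 0)/4 = 1.
Nodes u₀,…,u₄ = 0, 1, 2, 3, 4.
f(u) = u⁴ - 3u³ - u² - u - 1: f₀=-1, f₁=-5, f₂=-15, f₃=-13, f₄=43.
(h/3)·[f₀ + 4f₁ + 2f₂ + 4f₃ + f₄] = 0.333333·(-60) = -20.

-20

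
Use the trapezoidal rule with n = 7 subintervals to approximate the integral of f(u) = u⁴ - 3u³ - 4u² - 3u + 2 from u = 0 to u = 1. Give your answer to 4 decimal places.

h = (1 − 0)/7 = 0.142857.
Nodes u₀,…,u₇ = 0, 0.142857, 0.285714, 0.428571, 0.571429, 0.714286, 0.857143, 1.
f(u) = u⁴ - 3u³ - 4u² - 3u + 2: f₀=2, f₁=1.481466, f₂=0.753020, f₃=-0.222824, f₄=-1.473553, f₅=-3.016660, f₆=-4.859642, f₇=-7.
(h/2)·[f₀ + 2f₁ + 2f₂ + 2f₃ + 2f₄ + 2f₅ + 2f₆ + f₇] = 0.071429·(-19.676385) = -1.4055.

-1.4055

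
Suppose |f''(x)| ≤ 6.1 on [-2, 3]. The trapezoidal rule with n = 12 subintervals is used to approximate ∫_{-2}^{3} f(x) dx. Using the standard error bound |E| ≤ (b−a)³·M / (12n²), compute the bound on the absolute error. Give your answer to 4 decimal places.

0.4413

|E| ≤ (5)³·6.1 / (12·12²) = 762.5/1728 = 0.4413.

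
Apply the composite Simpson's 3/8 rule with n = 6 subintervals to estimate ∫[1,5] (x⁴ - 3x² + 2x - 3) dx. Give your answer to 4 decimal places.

513.0370

h = (5 − 1)/6 = 0.666667.
Nodes x₀,…,x₆ = 1, 1.666667, 2.333333, 3, 3.666667, 4.333333, 5.
f(x) = x⁴ - 3x² + 2x - 3: f₀=-3, f₁=-0.283951, f₂=14.975309, f₃=57, f₄=144.753086, f₅=301.938272, f₆=557.
(3h/8)·[f₀ + 3f₁ + 3f₂ + 2f₃ + 3f₄ + 3f₅ + f₆] = 0.25·(2052.148148) = 513.0370.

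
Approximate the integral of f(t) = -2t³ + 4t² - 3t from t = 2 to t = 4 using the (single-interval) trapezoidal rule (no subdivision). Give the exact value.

T = (b−a)/2 · [f(2) + f(4)] = 1·[(-6) + (-76)] = -82.

-82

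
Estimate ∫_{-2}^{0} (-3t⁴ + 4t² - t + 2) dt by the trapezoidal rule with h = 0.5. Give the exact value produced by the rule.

-4.1875

h = (0 − (-2))/4 = 0.5.
Nodes t₀,…,t₄ = -2, -1.5, -1, -0.5, 0.
f(t) = -3t⁴ + 4t² - t + 2: f₀=-28, f₁=-2.6875, f₂=4, f₃=3.3125, f₄=2.
(h/2)·[f₀ + 2f₁ + 2f₂ + 2f₃ + f₄] = 0.25·(-16.75) = -4.1875.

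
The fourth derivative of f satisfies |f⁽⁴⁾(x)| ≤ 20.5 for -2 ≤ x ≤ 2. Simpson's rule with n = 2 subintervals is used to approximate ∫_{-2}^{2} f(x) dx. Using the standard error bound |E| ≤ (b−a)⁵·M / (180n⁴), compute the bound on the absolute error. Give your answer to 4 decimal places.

7.2889

|E| ≤ (4)⁵·20.5 / (180·2⁴) = 20992/2880 = 7.2889.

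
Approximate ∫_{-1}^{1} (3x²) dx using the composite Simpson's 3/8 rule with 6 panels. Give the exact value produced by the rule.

2

h = (1 − (-1))/6 = 0.333333.
Nodes x₀,…,x₆ = -1, -0.666667, -0.333333, 0, 0.333333, 0.666667, 1.
f(x) = 3x²: f₀=3, f₁=1.333333, f₂=0.333333, f₃=0, f₄=0.333333, f₅=1.333333, f₆=3.
(3h/8)·[f₀ + 3f₁ + 3f₂ + 2f₃ + 3f₄ + 3f₅ + f₆] = 0.125·(16) = 2.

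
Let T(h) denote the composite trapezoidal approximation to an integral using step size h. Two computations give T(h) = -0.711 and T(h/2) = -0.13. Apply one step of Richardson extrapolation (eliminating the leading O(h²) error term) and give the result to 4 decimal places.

0.0637

R = (4·T(h/2) − T(h)) / 3 = (4·(-0.13) − (-0.711))/3 = (0.191)/3 = 0.0637.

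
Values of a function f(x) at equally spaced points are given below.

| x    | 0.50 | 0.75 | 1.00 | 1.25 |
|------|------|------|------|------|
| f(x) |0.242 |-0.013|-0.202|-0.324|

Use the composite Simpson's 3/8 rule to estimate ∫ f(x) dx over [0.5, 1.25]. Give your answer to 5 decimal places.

h = 0.25, n = 3.
(3h/8)·[y₀ + 3y₁ + 3y₂ + y₃] = 0.09375·(-0.727) = -0.06816.

-0.06816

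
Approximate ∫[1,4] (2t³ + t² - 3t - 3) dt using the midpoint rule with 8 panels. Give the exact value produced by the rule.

116.4375

h = (4 − 1)/8 = 0.375.
Midpoints m₁,…,m₈ = 1.1875, 1.5625, 1.9375, 2.3125, 2.6875, 3.0625, 3.4375, 3.8125.
f(m₁)=-1.80322265625, f(m₂)=2.38330078125, f(m₃)=9.48779296875, f(m₄)=20.14306640625, f(m₅)=34.98193359375, f(m₆)=54.63720703125, f(m₇)=79.74169921875, f(m₈)=110.92822265625.
h·[f(m₁) + f(m₂) + f(m₃) + f(m₄) + f(m₅) + f(m₆) + f(m₇) + f(m₈)] = 0.375·(310.5) = 116.4375.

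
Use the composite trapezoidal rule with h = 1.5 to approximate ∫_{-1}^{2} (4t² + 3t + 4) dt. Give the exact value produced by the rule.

h = (2 − (-1))/2 = 1.5.
Nodes t₀,…,t₂ = -1, 0.5, 2.
f(t) = 4t² + 3t + 4: f₀=5, f₁=6.5, f₂=26.
(h/2)·[f₀ + 2f₁ + f₂] = 0.75·(44) = 33.

33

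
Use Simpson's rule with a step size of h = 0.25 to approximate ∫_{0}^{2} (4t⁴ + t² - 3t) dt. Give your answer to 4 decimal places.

h = (2 − 0)/8 = 0.25.
Nodes t₀,…,t₈ = 0, 0.25, 0.5, 0.75, 1, 1.25, 1.5, 1.75, 2.
f(t) = 4t⁴ + t² - 3t: f₀=0, f₁=-0.671875, f₂=-1, f₃=-0.421875, f₄=2, f₅=7.578125, f₆=18, f₇=35.328125, f₈=62.
(h/3)·[f₀ + 4f₁ + 2f₂ + 4f₃ + 2f₄ + 4f₅ + 2f₆ + 4f₇ + f₈] = 0.083333·(267.25) = 22.2708.

22.2708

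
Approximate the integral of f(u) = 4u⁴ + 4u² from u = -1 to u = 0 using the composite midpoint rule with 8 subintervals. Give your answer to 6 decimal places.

2.117737

h = (0 − (-1))/8 = 0.125.
Midpoints m₁,…,m₈ = -0.9375, -0.8125, -0.6875, -0.5625, -0.4375, -0.3125, -0.1875, -0.0625.
f(m₁)=6.60552978515625, f(m₂)=4.38385009765625, f(m₃)=2.78424072265625, f(m₄)=1.66607666015625, f(m₅)=0.91217041015625, f(m₆)=0.42877197265625, f(m₇)=0.14556884765625, f(m₈)=0.01568603515625.
h·[f(m₁) + f(m₂) + f(m₃) + f(m₄) + f(m₅) + f(m₆) + f(m₇) + f(m₈)] = 0.125·(16.94189453125) = 2.117737.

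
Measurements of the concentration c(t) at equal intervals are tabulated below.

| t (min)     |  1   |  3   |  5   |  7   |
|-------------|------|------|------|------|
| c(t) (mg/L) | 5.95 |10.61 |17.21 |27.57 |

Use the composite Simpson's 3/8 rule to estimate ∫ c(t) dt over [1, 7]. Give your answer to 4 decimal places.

h = 2, n = 3.
(3h/8)·[y₀ + 3y₁ + 3y₂ + y₃] = 0.75·(116.98) = 87.7350.

87.7350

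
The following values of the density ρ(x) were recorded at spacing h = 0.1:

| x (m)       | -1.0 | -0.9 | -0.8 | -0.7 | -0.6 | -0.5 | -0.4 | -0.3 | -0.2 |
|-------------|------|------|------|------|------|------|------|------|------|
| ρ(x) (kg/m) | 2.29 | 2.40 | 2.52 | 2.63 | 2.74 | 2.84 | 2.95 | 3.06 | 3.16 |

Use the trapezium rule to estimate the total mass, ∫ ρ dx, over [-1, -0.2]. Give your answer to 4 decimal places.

2.1865

h = 0.1, n = 8.
(h/2)·[y₀ + 2y₁ + 2y₂ + 2y₃ + 2y₄ + 2y₅ + 2y₆ + 2y₇ + y₈] = 0.05·(43.73) = 2.1865.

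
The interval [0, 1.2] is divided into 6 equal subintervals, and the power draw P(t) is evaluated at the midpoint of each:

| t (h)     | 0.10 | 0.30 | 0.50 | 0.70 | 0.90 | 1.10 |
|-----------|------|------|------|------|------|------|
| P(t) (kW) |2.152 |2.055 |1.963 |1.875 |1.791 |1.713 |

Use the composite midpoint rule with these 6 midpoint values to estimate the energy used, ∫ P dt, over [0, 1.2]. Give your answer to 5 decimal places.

2.30980

h = 0.2, n = 6.
h·[y(m₁) + y(m₂) + y(m₃) + y(m₄) + y(m₅) + y(m₆)] = 0.2·(11.549) = 2.30980.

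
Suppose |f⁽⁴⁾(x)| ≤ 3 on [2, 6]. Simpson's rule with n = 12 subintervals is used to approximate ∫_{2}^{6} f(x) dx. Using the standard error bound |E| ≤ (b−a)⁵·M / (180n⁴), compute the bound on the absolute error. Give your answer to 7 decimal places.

|E| ≤ (4)⁵·3 / (180·12⁴) = 3072/3732480 = 0.0008230.

0.0008230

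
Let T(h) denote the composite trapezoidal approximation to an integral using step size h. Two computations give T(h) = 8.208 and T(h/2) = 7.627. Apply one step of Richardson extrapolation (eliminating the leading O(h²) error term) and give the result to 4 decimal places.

R = (4·T(h/2) − T(h)) / 3 = (4·7.627 − 8.208)/3 = (22.300)/3 = 7.4333.

7.4333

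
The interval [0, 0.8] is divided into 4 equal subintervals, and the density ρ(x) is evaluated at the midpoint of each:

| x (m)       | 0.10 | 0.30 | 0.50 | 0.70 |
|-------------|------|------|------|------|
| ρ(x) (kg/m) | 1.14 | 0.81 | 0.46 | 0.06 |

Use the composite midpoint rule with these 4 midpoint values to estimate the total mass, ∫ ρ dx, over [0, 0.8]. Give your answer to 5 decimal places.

0.49400

h = 0.2, n = 4.
h·[y(m₁) + y(m₂) + y(m₃) + y(m₄)] = 0.2·(2.47) = 0.49400.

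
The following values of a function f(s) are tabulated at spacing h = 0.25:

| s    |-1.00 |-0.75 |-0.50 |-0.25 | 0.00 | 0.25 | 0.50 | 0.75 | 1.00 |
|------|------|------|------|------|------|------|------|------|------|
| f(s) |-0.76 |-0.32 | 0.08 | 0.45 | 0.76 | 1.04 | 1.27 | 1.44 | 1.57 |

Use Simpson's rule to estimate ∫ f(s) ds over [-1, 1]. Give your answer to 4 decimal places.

h = 0.25, n = 8.
(h/3)·[y₀ + 4y₁ + 2y₂ + 4y₃ + 2y₄ + 4y₅ + 2y₆ + 4y₇ + y₈] = 0.083333·(15.47) = 1.2892.

1.2892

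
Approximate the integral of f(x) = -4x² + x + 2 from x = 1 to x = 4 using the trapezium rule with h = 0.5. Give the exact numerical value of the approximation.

-71

h = (4 − 1)/6 = 0.5.
Nodes x₀,…,x₆ = 1, 1.5, 2, 2.5, 3, 3.5, 4.
f(x) = -4x² + x + 2: f₀=-1, f₁=-5.5, f₂=-12, f₃=-20.5, f₄=-31, f₅=-43.5, f₆=-58.
(h/2)·[f₀ + 2f₁ + 2f₂ + 2f₃ + 2f₄ + 2f₅ + f₆] = 0.25·(-284) = -71.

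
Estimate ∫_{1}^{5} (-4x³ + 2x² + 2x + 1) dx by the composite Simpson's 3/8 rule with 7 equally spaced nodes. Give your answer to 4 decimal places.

-513.3333

h = (5 − 1)/6 = 0.666667.
Nodes x₀,…,x₆ = 1, 1.666667, 2.333333, 3, 3.666667, 4.333333, 5.
f(x) = -4x³ + 2x² + 2x + 1: f₀=1, f₁=-8.629630, f₂=-34.259259, f₃=-83, f₄=-161.962963, f₅=-278.259259, f₆=-439.
(3h/8)·[f₀ + 3f₁ + 3f₂ + 2f₃ + 3f₄ + 3f₅ + f₆] = 0.25·(-2053.333333) = -513.3333.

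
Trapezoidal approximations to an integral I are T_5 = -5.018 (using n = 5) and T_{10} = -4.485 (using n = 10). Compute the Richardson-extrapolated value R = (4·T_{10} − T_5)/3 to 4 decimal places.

-4.3073

R = (4·T_{10} − T_5) / 3 = (4·(-4.485) − (-5.018))/3 = (-12.922)/3 = -4.3073.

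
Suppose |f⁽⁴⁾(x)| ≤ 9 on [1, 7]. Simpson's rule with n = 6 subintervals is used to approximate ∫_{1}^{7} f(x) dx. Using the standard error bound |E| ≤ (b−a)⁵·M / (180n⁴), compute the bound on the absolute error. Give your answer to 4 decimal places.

0.3000

|E| ≤ (6)⁵·9 / (180·6⁴) = 69984/233280 = 0.3000.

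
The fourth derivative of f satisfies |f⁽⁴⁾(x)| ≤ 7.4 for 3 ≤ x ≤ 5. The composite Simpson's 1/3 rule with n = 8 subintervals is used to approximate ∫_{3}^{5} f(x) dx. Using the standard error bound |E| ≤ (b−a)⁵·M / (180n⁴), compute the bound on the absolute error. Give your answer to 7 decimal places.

|E| ≤ (2)⁵·7.4 / (180·8⁴) = 236.8/737280 = 0.0003212.

0.0003212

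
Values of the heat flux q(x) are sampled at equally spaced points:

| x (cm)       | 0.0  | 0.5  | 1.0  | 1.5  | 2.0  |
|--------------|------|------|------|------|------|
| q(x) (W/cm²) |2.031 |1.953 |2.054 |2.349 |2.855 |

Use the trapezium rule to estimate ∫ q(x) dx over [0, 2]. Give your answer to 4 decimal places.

h = 0.5, n = 4.
(h/2)·[y₀ + 2y₁ + 2y₂ + 2y₃ + y₄] = 0.25·(17.598) = 4.3995.

4.3995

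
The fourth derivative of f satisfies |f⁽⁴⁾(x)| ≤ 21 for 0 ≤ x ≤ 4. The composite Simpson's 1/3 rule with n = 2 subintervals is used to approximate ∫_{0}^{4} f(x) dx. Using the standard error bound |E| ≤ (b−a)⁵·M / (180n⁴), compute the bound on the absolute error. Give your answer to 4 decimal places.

|E| ≤ (4)⁵·21 / (180·2⁴) = 21504/2880 = 7.4667.

7.4667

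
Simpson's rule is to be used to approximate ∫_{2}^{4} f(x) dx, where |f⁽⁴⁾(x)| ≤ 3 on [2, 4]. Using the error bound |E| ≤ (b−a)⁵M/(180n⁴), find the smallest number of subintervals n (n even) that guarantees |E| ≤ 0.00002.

Need 96/(180n⁴) ≤ 0.00002.
n⁴ ≥ 96/(180·0.00002) = 26666.7 ⇒ n ≥ 12.7789, so the smallest even n is 14. (n must be even for Simpson's rule.)

14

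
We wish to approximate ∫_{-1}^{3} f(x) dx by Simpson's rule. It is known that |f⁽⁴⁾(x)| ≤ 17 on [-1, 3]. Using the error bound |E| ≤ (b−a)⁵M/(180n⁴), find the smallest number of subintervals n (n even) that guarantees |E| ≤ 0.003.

14

Need 17408/(180n⁴) ≤ 0.003.
n⁴ ≥ 17408/(180·0.003) = 32237 ⇒ n ≥ 13.3995, so the smallest even n is 14. (n must be even for Simpson's rule.)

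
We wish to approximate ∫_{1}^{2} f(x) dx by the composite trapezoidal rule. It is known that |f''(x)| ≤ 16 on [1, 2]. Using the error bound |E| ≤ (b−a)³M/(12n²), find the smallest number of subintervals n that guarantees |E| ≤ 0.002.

Need 16/(12n²) ≤ 0.002.
n² ≥ 16/(12·0.002) = 666.667 ⇒ n ≥ 25.8199, so the smallest n is 26.

26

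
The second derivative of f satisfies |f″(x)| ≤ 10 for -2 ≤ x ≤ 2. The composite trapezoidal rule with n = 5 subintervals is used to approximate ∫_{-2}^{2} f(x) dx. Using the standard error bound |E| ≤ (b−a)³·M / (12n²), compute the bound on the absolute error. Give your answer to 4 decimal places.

|E| ≤ (4)³·10 / (12·5²) = 640/300 = 2.1333.

2.1333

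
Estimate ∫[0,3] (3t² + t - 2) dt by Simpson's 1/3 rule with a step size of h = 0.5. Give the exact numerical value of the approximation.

h = (3 − 0)/6 = 0.5.
Nodes t₀,…,t₆ = 0, 0.5, 1, 1.5, 2, 2.5, 3.
f(t) = 3t² + t - 2: f₀=-2, f₁=-0.75, f₂=2, f₃=6.25, f₄=12, f₅=19.25, f₆=28.
(h/3)·[f₀ + 4f₁ + 2f₂ + 4f₃ + 2f₄ + 4f₅ + f₆] = 0.166667·(153) = 25.5.

25.5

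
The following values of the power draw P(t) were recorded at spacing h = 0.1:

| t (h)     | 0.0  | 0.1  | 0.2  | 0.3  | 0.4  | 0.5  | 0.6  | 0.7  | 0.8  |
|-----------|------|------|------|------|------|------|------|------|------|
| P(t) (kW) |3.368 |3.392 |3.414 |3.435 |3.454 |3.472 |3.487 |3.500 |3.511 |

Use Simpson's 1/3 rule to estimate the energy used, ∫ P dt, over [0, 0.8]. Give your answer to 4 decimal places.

2.7595

h = 0.1, n = 8.
(h/3)·[y₀ + 4y₁ + 2y₂ + 4y₃ + 2y₄ + 4y₅ + 2y₆ + 4y₇ + y₈] = 0.033333·(82.785) = 2.7595.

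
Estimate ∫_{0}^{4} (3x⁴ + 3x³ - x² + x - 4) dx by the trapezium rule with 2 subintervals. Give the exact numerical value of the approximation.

h = (4 − 0)/2 = 2.
Nodes x₀,…,x₂ = 0, 2, 4.
f(x) = 3x⁴ + 3x³ - x² + x - 4: f₀=-4, f₁=66, f₂=944.
(h/2)·[f₀ + 2f₁ + f₂] = 1·(1072) = 1072.

1072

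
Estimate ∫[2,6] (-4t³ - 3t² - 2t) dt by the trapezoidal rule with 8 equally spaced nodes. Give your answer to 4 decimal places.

-1531.1020

h = (6 − 2)/7 = 0.571429.
Nodes t₀,…,t₇ = 2, 2.571429, 3.142857, 3.714286, 4.285714, 4.857143, 5.428571, 6.
f(t) = -4t³ - 3t² - 2t: f₀=-48, f₁=-92.991254, f₂=-160.093294, f₃=-253.784257, f₄=-378.542274, f₅=-538.845481, f₆=-739.172012, f₇=-984.
(h/2)·[f₀ + 2f₁ + 2f₂ + 2f₃ + 2f₄ + 2f₅ + 2f₆ + f₇] = 0.285714·(-5358.857143) = -1531.1020.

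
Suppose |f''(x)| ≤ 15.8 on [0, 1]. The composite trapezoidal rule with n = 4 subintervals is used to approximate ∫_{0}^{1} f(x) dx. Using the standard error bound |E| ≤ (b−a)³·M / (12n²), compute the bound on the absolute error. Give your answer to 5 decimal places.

0.08229

|E| ≤ (1)³·15.8 / (12·4²) = 15.8/192 = 0.08229.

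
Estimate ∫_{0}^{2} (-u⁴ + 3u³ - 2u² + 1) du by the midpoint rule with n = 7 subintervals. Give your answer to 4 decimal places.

2.2799

h = (2 − 0)/7 = 0.285714.
Midpoints m₁,…,m₇ = 0.142857, 0.428571, 0.714286, 1, 1.285714, 1.571429, 1.857143.
f(m₁)=0.967514, f(m₂)=0.835069, f(m₃)=0.812578, f(m₄)=1, f(m₅)=1.337359, f(m₆)=1.604748, f(m₇)=1.422324.
h·[f(m₁) + f(m₂) + f(m₃) + f(m₄) + f(m₅) + f(m₆) + f(m₇)] = 0.285714·(7.979592) = 2.2799.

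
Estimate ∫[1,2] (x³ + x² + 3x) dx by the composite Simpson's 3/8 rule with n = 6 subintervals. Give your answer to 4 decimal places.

h = (2 − 1)/6 = 0.166667.
Nodes x₀,…,x₆ = 1, 1.166667, 1.333333, 1.5, 1.666667, 1.833333, 2.
f(x) = x³ + x² + 3x: f₀=5, f₁=6.449074, f₂=8.148148, f₃=10.125, f₄=12.407407, f₅=15.023148, f₆=18.
(3h/8)·[f₀ + 3f₁ + 3f₂ + 2f₃ + 3f₄ + 3f₅ + f₆] = 0.0625·(169.333333) = 10.5833.

10.5833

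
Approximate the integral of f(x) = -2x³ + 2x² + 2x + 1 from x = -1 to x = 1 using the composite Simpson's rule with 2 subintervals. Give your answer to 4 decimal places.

3.3333

h = (1 − (-1))/2 = 1.
Nodes x₀,…,x₂ = -1, 0, 1.
f(x) = -2x³ + 2x² + 2x + 1: f₀=3, f₁=1, f₂=3.
(h/3)·[f₀ + 4f₁ + f₂] = 0.333333·(10) = 3.3333.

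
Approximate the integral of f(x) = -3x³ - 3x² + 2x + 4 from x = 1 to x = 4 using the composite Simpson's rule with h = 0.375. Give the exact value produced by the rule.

-227.25

h = (4 − 1)/8 = 0.375.
Nodes x₀,…,x₈ = 1, 1.375, 1.75, 2.125, 2.5, 2.875, 3.25, 3.625, 4.
f(x) = -3x³ - 3x² + 2x + 4: f₀=0, f₁=-6.720703125, f₂=-17.765625, f₃=-34.083984375, f₄=-56.625, f₅=-86.337890625, f₆=-124.171875, f₇=-171.076171875, f₈=-228.
(h/3)·[f₀ + 4f₁ + 2f₂ + 4f₃ + 2f₄ + 4f₅ + 2f₆ + 4f₇ + f₈] = 0.125·(-1818) = -227.25.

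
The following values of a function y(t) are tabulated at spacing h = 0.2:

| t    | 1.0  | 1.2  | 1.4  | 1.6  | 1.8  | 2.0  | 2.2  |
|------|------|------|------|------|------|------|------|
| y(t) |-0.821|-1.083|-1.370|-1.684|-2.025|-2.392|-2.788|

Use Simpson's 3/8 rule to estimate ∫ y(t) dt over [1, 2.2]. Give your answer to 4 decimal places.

h = 0.2, n = 6.
(3h/8)·[y₀ + 3y₁ + 3y₂ + 2y₃ + 3y₄ + 3y₅ + y₆] = 0.075·(-27.587) = -2.0690.

-2.0690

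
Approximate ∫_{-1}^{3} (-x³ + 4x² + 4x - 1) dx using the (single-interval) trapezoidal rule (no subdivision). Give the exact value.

40

T = (b−a)/2 · [f(-1) + f(3)] = 2·[0 + 20] = 40.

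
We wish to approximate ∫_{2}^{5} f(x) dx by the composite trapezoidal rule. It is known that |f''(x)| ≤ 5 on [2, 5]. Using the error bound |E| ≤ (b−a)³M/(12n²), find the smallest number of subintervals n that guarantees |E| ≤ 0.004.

54

Need 135/(12n²) ≤ 0.004.
n² ≥ 135/(12·0.004) = 2812.5 ⇒ n ≥ 53.0330, so the smallest n is 54.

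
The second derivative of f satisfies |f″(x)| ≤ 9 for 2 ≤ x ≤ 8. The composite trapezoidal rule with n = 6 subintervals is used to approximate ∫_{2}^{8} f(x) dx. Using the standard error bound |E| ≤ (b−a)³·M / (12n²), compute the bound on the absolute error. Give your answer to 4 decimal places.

|E| ≤ (6)³·9 / (12·6²) = 1944/432 = 4.5000.

4.5000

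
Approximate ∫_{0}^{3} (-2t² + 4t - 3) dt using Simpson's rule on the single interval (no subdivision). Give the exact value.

S = (b−a)/6 · [f(0) + 4f(1.5) + f(3)] = 0.5·[(-3) + 4·(-1.5) + (-9)] = -9.

-9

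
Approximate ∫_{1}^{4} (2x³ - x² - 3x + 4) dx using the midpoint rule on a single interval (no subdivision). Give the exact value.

M = (b−a)·f(2.5) = 3·(21.5) = 64.5.

64.5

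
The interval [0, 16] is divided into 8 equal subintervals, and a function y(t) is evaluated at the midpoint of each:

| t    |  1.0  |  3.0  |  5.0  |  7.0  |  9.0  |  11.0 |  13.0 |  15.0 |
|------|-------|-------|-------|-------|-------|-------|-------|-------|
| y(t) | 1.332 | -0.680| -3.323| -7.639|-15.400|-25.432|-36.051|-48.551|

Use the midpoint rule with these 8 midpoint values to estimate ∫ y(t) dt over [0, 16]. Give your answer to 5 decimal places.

-271.48800

h = 2, n = 8.
h·[y(m₁) + y(m₂) + y(m₃) + y(m₄) + y(m₅) + y(m₆) + y(m₇) + y(m₈)] = 2·(-135.744) = -271.48800.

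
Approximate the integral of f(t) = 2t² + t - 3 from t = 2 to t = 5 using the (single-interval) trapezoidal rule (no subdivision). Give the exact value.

T = (b−a)/2 · [f(2) + f(5)] = 1.5·[7 + 52] = 88.5.

88.5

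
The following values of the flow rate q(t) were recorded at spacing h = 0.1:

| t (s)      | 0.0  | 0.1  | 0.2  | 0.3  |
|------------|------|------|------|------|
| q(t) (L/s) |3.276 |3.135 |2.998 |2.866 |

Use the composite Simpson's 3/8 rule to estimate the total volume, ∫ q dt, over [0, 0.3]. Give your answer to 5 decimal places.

0.92029

h = 0.1, n = 3.
(3h/8)·[y₀ + 3y₁ + 3y₂ + y₃] = 0.0375·(24.541) = 0.92029.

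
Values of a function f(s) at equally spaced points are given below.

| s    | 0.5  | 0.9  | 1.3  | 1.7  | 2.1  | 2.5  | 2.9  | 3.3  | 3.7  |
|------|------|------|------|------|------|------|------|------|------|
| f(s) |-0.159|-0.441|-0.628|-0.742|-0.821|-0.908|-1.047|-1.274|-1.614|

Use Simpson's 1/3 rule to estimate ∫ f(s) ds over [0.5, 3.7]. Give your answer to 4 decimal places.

-2.6967

h = 0.4, n = 8.
(h/3)·[y₀ + 4y₁ + 2y₂ + 4y₃ + 2y₄ + 4y₅ + 2y₆ + 4y₇ + y₈] = 0.133333·(-20.225) = -2.6967.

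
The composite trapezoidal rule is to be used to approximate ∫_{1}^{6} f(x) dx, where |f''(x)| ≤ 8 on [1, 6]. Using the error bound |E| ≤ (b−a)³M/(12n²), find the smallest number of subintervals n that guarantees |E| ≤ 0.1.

Need 1000/(12n²) ≤ 0.1.
n² ≥ 1000/(12·0.1) = 833.333 ⇒ n ≥ 28.8675, so the smallest n is 29.

29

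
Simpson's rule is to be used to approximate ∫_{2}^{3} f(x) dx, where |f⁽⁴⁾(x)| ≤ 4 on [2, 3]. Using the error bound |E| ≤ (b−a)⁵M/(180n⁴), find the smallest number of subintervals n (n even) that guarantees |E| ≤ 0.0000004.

16

Need 4/(180n⁴) ≤ 0.0000004.
n⁴ ≥ 4/(180·0.0000004) = 55555.6 ⇒ n ≥ 15.3526, so the smallest even n is 16. (n must be even for Simpson's rule.)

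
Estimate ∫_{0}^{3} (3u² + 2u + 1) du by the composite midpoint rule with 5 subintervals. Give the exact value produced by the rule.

38.73

h = (3 − 0)/5 = 0.6.
Midpoints m₁,…,m₅ = 0.3, 0.9, 1.5, 2.1, 2.7.
f(m₁)=1.87, f(m₂)=5.23, f(m₃)=10.75, f(m₄)=18.43, f(m₅)=28.27.
h·[f(m₁) + f(m₂) + f(m₃) + f(m₄) + f(m₅)] = 0.6·(64.55) = 38.73.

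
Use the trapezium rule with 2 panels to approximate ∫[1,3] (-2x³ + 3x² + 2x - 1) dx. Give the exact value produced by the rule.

h = (3 − 1)/2 = 1.
Nodes x₀,…,x₂ = 1, 2, 3.
f(x) = -2x³ + 3x² + 2x - 1: f₀=2, f₁=-1, f₂=-22.
(h/2)·[f₀ + 2f₁ + f₂] = 0.5·(-22) = -11.

-11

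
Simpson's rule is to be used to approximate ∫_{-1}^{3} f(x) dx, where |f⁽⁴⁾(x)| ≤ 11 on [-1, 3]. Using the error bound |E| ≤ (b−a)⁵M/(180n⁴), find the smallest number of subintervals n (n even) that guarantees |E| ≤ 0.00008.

30

Need 11264/(180n⁴) ≤ 0.00008.
n⁴ ≥ 11264/(180·0.00008) = 782222 ⇒ n ≥ 29.7394, so the smallest even n is 30. (n must be even for Simpson's rule.)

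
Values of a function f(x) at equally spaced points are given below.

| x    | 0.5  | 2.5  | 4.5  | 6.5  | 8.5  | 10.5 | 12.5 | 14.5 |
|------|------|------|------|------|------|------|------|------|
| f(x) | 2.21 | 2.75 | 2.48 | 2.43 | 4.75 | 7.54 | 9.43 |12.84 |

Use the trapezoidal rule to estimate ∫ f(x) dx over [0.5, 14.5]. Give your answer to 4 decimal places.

h = 2, n = 7.
(h/2)·[y₀ + 2y₁ + 2y₂ + 2y₃ + 2y₄ + 2y₅ + 2y₆ + y₇] = 1·(73.81) = 73.8100.

73.8100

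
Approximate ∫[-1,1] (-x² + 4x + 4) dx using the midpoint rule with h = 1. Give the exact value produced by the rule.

h = (1 − (-1))/2 = 1.
Midpoints m₁,…,m₂ = -0.5, 0.5.
f(m₁)=1.75, f(m₂)=5.75.
h·[f(m₁) + f(m₂)] = 1·(7.5) = 7.5.

7.5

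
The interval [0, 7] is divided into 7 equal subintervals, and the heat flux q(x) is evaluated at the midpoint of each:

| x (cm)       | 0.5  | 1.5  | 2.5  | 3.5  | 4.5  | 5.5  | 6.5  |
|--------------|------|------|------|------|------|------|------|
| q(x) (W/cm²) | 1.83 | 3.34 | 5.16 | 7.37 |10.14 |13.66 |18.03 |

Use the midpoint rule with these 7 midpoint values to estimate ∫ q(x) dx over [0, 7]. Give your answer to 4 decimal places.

h = 1, n = 7.
h·[y(m₁) + y(m₂) + y(m₃) + y(m₄) + y(m₅) + y(m₆) + y(m₇)] = 1·(59.53) = 59.5300.

59.5300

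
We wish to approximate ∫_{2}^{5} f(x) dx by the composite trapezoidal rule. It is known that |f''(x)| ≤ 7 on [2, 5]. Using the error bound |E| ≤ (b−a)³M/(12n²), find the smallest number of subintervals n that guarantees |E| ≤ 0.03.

Need 189/(12n²) ≤ 0.03.
n² ≥ 189/(12·0.03) = 525 ⇒ n ≥ 22.9129, so the smallest n is 23.

23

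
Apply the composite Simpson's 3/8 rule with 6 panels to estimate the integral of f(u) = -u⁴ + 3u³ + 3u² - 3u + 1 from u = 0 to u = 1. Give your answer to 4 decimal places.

1.0498

h = (1 − 0)/6 = 0.166667.
Nodes u₀,…,u₆ = 0, 0.166667, 0.333333, 0.5, 0.666667, 0.833333, 1.
f(u) = -u⁴ + 3u³ + 3u² - 3u + 1: f₀=1, f₁=0.596451, f₂=0.432099, f₃=0.5625, f₄=1.024691, f₅=1.837191, f₆=3.
(3h/8)·[f₀ + 3f₁ + 3f₂ + 2f₃ + 3f₄ + 3f₅ + f₆] = 0.0625·(16.796296) = 1.0498.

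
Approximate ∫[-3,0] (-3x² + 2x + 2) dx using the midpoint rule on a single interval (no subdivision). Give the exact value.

-23.25

M = (b−a)·f(-1.5) = 3·(-7.75) = -23.25.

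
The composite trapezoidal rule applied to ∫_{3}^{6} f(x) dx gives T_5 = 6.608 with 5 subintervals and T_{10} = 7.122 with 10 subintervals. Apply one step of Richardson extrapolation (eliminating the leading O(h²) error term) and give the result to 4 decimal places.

7.2933

R = (4·T_{10} − T_5) / 3 = (4·7.122 − 6.608)/3 = (21.880)/3 = 7.2933.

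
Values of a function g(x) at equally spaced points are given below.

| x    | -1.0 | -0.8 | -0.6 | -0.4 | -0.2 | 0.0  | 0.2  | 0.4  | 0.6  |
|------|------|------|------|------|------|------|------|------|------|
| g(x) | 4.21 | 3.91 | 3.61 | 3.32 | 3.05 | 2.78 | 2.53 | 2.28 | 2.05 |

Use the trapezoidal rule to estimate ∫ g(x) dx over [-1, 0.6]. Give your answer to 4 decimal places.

4.9220

h = 0.2, n = 8.
(h/2)·[y₀ + 2y₁ + 2y₂ + 2y₃ + 2y₄ + 2y₅ + 2y₆ + 2y₇ + y₈] = 0.1·(49.22) = 4.9220.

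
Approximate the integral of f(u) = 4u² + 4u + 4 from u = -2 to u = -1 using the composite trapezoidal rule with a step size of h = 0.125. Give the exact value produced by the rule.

h = (-1 − (-2))/8 = 0.125.
Nodes u₀,…,u₈ = -2, -1.875, -1.75, -1.625, -1.5, -1.375, -1.25, -1.125, -1.
f(u) = 4u² + 4u + 4: f₀=12, f₁=10.5625, f₂=9.25, f₃=8.0625, f₄=7, f₅=6.0625, f₆=5.25, f₇=4.5625, f₈=4.
(h/2)·[f₀ + 2f₁ + 2f₂ + 2f₃ + 2f₄ + 2f₅ + 2f₆ + 2f₇ + f₈] = 0.0625·(117.5) = 7.34375.

7.34375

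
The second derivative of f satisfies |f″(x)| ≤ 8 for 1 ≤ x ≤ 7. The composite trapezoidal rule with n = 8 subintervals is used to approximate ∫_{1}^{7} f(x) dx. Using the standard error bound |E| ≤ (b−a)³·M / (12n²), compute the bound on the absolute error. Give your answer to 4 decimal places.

|E| ≤ (6)³·8 / (12·8²) = 1728/768 = 2.2500.

2.2500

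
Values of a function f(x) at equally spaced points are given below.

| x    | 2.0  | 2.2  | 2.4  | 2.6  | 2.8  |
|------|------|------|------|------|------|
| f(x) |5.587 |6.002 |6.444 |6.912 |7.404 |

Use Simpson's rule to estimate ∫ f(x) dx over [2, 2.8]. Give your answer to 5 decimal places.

h = 0.2, n = 4.
(h/3)·[y₀ + 4y₁ + 2y₂ + 4y₃ + y₄] = 0.066667·(77.535) = 5.16900.

5.16900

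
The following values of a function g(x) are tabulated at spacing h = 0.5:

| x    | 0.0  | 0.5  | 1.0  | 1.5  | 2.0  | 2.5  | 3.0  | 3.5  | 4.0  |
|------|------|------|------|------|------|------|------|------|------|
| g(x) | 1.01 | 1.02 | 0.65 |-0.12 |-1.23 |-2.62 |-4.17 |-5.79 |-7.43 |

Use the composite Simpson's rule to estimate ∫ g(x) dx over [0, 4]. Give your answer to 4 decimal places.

-7.6600

h = 0.5, n = 8.
(h/3)·[y₀ + 4y₁ + 2y₂ + 4y₃ + 2y₄ + 4y₅ + 2y₆ + 4y₇ + y₈] = 0.166667·(-45.96) = -7.6600.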